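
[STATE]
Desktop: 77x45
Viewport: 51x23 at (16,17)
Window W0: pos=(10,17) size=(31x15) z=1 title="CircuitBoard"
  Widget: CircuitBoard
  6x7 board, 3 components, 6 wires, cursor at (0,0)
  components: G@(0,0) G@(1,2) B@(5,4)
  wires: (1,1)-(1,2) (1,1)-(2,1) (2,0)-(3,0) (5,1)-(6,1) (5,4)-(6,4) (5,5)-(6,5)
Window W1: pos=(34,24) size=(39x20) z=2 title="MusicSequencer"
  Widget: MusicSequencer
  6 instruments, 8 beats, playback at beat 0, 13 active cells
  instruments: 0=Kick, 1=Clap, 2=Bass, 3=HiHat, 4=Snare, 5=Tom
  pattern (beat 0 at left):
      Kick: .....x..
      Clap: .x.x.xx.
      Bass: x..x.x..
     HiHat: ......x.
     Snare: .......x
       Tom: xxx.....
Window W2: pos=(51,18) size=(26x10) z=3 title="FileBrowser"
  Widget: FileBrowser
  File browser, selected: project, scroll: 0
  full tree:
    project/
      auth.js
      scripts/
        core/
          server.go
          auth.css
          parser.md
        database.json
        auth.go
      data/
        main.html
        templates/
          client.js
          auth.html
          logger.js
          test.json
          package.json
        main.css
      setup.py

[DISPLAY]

━━━━━━━━━━━━━━━━━━━━━━━━┓                          
uitBoard                ┃          ┏━━━━━━━━━━━━━━━
────────────────────────┨          ┃ FileBrowser   
1 2 3 4 5               ┃          ┠───────────────
]                       ┃          ┃> [-] project/ 
                        ┃          ┃    auth.js    
   · ─ G                ┃          ┃    [+] scripts
   │              ┏━━━━━━━━━━━━━━━━┃    [+] data/  
   ·              ┃ MusicSequencer ┃    setup.py   
                  ┠────────────────┃               
                  ┃      ▼1234567  ┗━━━━━━━━━━━━━━━
                  ┃  Kick·····█··                  
                  ┃  Clap·█·█·██·                  
                  ┃  Bass█··█·█··                  
━━━━━━━━━━━━━━━━━━┃ HiHat······█·                  
                  ┃ Snare·······█                  
                  ┃   Tom███·····                  
                  ┃                                
                  ┃                                
                  ┃                                
                  ┃                                
                  ┃                                
                  ┃                                


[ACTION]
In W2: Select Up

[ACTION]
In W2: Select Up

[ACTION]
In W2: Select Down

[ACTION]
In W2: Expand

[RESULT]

━━━━━━━━━━━━━━━━━━━━━━━━┓                          
uitBoard                ┃          ┏━━━━━━━━━━━━━━━
────────────────────────┨          ┃ FileBrowser   
1 2 3 4 5               ┃          ┠───────────────
]                       ┃          ┃  [-] project/ 
                        ┃          ┃  > auth.js    
   · ─ G                ┃          ┃    [+] scripts
   │              ┏━━━━━━━━━━━━━━━━┃    [+] data/  
   ·              ┃ MusicSequencer ┃    setup.py   
                  ┠────────────────┃               
                  ┃      ▼1234567  ┗━━━━━━━━━━━━━━━
                  ┃  Kick·····█··                  
                  ┃  Clap·█·█·██·                  
                  ┃  Bass█··█·█··                  
━━━━━━━━━━━━━━━━━━┃ HiHat······█·                  
                  ┃ Snare·······█                  
                  ┃   Tom███·····                  
                  ┃                                
                  ┃                                
                  ┃                                
                  ┃                                
                  ┃                                
                  ┃                                


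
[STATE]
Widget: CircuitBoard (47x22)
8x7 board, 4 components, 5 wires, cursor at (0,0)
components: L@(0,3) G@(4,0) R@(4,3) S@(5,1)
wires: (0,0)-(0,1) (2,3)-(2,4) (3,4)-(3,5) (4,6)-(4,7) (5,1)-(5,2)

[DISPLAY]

   0 1 2 3 4 5 6 7                             
0  [.]─ ·       L                              
                                               
1                                              
                                               
2               · ─ ·                          
                                               
3                   · ─ ·                      
                                               
4   G           R           · ─ ·              
                                               
5       S ─ ·                                  
                                               
6                                              
Cursor: (0,0)                                  
                                               
                                               
                                               
                                               
                                               
                                               
                                               


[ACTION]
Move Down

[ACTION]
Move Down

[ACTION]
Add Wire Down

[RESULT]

   0 1 2 3 4 5 6 7                             
0   · ─ ·       L                              
                                               
1                                              
                                               
2  [.]          · ─ ·                          
    │                                          
3   ·               · ─ ·                      
                                               
4   G           R           · ─ ·              
                                               
5       S ─ ·                                  
                                               
6                                              
Cursor: (2,0)                                  
                                               
                                               
                                               
                                               
                                               
                                               
                                               


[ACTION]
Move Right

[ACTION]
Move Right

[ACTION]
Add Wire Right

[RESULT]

   0 1 2 3 4 5 6 7                             
0   · ─ ·       L                              
                                               
1                                              
                                               
2   ·      [.]─ · ─ ·                          
    │                                          
3   ·               · ─ ·                      
                                               
4   G           R           · ─ ·              
                                               
5       S ─ ·                                  
                                               
6                                              
Cursor: (2,2)                                  
                                               
                                               
                                               
                                               
                                               
                                               
                                               


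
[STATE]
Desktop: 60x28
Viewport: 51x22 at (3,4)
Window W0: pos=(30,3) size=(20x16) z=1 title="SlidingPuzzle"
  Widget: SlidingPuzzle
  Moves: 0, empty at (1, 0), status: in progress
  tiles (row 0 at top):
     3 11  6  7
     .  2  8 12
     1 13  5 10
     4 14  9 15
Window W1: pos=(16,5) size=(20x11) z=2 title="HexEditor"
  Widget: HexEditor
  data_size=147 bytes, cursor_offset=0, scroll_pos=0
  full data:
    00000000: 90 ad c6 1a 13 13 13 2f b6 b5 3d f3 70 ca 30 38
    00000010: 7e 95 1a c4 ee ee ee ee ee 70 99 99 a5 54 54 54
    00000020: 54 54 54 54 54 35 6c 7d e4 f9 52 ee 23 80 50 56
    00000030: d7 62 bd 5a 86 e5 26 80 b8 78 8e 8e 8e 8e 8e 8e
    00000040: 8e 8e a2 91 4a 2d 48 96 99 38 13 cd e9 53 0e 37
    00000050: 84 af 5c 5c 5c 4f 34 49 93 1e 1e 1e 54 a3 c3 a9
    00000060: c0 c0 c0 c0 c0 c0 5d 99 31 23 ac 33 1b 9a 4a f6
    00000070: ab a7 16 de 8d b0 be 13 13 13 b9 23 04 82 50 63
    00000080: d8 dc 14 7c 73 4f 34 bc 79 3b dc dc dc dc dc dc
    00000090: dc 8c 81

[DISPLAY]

                           ┃ SlidingPuzzle    ┃    
             ┏━━━━━━━━━━━━━━━━━━┓─────────────┨    
             ┃ HexEditor        ┃┬────┬────┬──┃    
             ┠──────────────────┨│ 11 │  6 │  ┃    
             ┃00000000  90 ad c6┃┼────┼────┼──┃    
             ┃00000010  7e 95 1a┃│  2 │  8 │ 1┃    
             ┃00000020  54 54 54┃┼────┼────┼──┃    
             ┃00000030  d7 62 bd┃│ 13 │  5 │ 1┃    
             ┃00000040  8e 8e a2┃┼────┼────┼──┃    
             ┃00000050  84 af 5c┃│ 14 │  9 │ 1┃    
             ┃00000060  c0 c0 c0┃┴────┴────┴──┃    
             ┗━━━━━━━━━━━━━━━━━━┛: 0          ┃    
                           ┃                  ┃    
                           ┃                  ┃    
                           ┗━━━━━━━━━━━━━━━━━━┛    
                                                   
                                                   
                                                   
                                                   
                                                   
                                                   
                                                   


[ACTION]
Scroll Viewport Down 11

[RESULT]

             ┃ HexEditor        ┃┬────┬────┬──┃    
             ┠──────────────────┨│ 11 │  6 │  ┃    
             ┃00000000  90 ad c6┃┼────┼────┼──┃    
             ┃00000010  7e 95 1a┃│  2 │  8 │ 1┃    
             ┃00000020  54 54 54┃┼────┼────┼──┃    
             ┃00000030  d7 62 bd┃│ 13 │  5 │ 1┃    
             ┃00000040  8e 8e a2┃┼────┼────┼──┃    
             ┃00000050  84 af 5c┃│ 14 │  9 │ 1┃    
             ┃00000060  c0 c0 c0┃┴────┴────┴──┃    
             ┗━━━━━━━━━━━━━━━━━━┛: 0          ┃    
                           ┃                  ┃    
                           ┃                  ┃    
                           ┗━━━━━━━━━━━━━━━━━━┛    
                                                   
                                                   
                                                   
                                                   
                                                   
                                                   
                                                   
                                                   
                                                   


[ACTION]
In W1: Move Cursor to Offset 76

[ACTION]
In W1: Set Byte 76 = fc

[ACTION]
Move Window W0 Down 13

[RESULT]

             ┃ HexEditor        ┃                  
             ┠──────────────────┨                  
             ┃00000000  90 ad c6┃                  
             ┃00000010  7e 95 1a┃                  
             ┃00000020  54 54 54┃                  
             ┃00000030  d7 62 bd┃                  
             ┃00000040  8e 8e a2┃━━━━━━━━━━━━━┓    
             ┃00000050  84 af 5c┃ingPuzzle    ┃    
             ┃00000060  c0 c0 c0┃─────────────┨    
             ┗━━━━━━━━━━━━━━━━━━┛┬────┬────┬──┃    
                           ┃│  3 │ 11 │  6 │  ┃    
                           ┃├────┼────┼────┼──┃    
                           ┃│    │  2 │  8 │ 1┃    
                           ┃├────┼────┼────┼──┃    
                           ┃│  1 │ 13 │  5 │ 1┃    
                           ┃├────┼────┼────┼──┃    
                           ┃│  4 │ 14 │  9 │ 1┃    
                           ┃└────┴────┴────┴──┃    
                           ┃Moves: 0          ┃    
                           ┃                  ┃    
                           ┃                  ┃    
                           ┗━━━━━━━━━━━━━━━━━━┛    


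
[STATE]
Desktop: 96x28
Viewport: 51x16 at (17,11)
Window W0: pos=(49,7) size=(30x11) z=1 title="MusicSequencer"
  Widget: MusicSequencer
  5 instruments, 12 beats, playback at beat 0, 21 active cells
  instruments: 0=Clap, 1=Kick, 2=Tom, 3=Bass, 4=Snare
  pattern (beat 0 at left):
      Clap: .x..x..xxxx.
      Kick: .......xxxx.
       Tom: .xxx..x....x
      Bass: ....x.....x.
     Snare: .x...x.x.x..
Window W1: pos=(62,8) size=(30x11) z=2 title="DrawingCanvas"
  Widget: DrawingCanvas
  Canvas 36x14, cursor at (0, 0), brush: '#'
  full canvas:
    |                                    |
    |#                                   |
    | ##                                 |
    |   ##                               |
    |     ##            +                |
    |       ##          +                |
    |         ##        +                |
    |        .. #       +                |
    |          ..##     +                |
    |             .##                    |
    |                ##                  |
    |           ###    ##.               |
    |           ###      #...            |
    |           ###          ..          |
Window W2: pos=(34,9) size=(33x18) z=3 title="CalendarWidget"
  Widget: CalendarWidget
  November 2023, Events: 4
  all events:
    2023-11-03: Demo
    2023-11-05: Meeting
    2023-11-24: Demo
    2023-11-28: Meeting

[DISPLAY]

                 ┠───────────────────────────────┨ 
                 ┃         November 2023         ┃ 
                 ┃Mo Tu We Th Fr Sa Su           ┃ 
                 ┃       1  2  3*  4  5*         ┃#
                 ┃ 6  7  8  9 10 11 12           ┃ 
                 ┃13 14 15 16 17 18 19           ┃ 
                 ┃20 21 22 23 24* 25 26          ┃ 
                 ┃27 28* 29 30                   ┃━
                 ┃                               ┃ 
                 ┃                               ┃ 
                 ┃                               ┃ 
                 ┃                               ┃ 
                 ┃                               ┃ 
                 ┃                               ┃ 
                 ┃                               ┃ 
                 ┗━━━━━━━━━━━━━━━━━━━━━━━━━━━━━━━┛ 


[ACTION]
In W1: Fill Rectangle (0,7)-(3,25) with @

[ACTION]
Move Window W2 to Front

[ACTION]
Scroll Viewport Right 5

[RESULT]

            ┠───────────────────────────────┨   @@@
            ┃         November 2023         ┃   @@@
            ┃Mo Tu We Th Fr Sa Su           ┃   @@@
            ┃       1  2  3*  4  5*         ┃#  @@@
            ┃ 6  7  8  9 10 11 12           ┃ ##   
            ┃13 14 15 16 17 18 19           ┃   ## 
            ┃20 21 22 23 24* 25 26          ┃     #
            ┃27 28* 29 30                   ┃━━━━━━
            ┃                               ┃      
            ┃                               ┃      
            ┃                               ┃      
            ┃                               ┃      
            ┃                               ┃      
            ┃                               ┃      
            ┃                               ┃      
            ┗━━━━━━━━━━━━━━━━━━━━━━━━━━━━━━━┛      


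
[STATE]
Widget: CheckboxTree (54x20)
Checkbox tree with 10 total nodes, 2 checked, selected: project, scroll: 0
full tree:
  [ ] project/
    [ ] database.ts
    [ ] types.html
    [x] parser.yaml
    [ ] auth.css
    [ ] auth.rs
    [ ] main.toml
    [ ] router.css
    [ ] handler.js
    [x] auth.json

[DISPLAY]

>[-] project/                                         
   [ ] database.ts                                    
   [ ] types.html                                     
   [x] parser.yaml                                    
   [ ] auth.css                                       
   [ ] auth.rs                                        
   [ ] main.toml                                      
   [ ] router.css                                     
   [ ] handler.js                                     
   [x] auth.json                                      
                                                      
                                                      
                                                      
                                                      
                                                      
                                                      
                                                      
                                                      
                                                      
                                                      


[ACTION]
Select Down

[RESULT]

 [-] project/                                         
>  [ ] database.ts                                    
   [ ] types.html                                     
   [x] parser.yaml                                    
   [ ] auth.css                                       
   [ ] auth.rs                                        
   [ ] main.toml                                      
   [ ] router.css                                     
   [ ] handler.js                                     
   [x] auth.json                                      
                                                      
                                                      
                                                      
                                                      
                                                      
                                                      
                                                      
                                                      
                                                      
                                                      


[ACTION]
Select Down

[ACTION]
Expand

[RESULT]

 [-] project/                                         
   [ ] database.ts                                    
>  [ ] types.html                                     
   [x] parser.yaml                                    
   [ ] auth.css                                       
   [ ] auth.rs                                        
   [ ] main.toml                                      
   [ ] router.css                                     
   [ ] handler.js                                     
   [x] auth.json                                      
                                                      
                                                      
                                                      
                                                      
                                                      
                                                      
                                                      
                                                      
                                                      
                                                      


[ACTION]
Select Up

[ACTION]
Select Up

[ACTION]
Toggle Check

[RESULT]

>[x] project/                                         
   [x] database.ts                                    
   [x] types.html                                     
   [x] parser.yaml                                    
   [x] auth.css                                       
   [x] auth.rs                                        
   [x] main.toml                                      
   [x] router.css                                     
   [x] handler.js                                     
   [x] auth.json                                      
                                                      
                                                      
                                                      
                                                      
                                                      
                                                      
                                                      
                                                      
                                                      
                                                      


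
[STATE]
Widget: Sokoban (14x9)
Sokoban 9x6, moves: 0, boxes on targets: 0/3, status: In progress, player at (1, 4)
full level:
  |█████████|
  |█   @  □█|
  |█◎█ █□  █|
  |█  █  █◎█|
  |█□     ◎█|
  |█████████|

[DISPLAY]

█████████     
█   @  □█     
█◎█ █□  █     
█  █  █◎█     
█□     ◎█     
█████████     
Moves: 0  0/3 
              
              


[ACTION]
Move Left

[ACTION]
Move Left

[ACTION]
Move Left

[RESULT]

█████████     
█@     □█     
█◎█ █□  █     
█  █  █◎█     
█□     ◎█     
█████████     
Moves: 3  0/3 
              
              


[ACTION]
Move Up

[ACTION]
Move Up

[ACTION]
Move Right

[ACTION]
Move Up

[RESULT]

█████████     
█ @    □█     
█◎█ █□  █     
█  █  █◎█     
█□     ◎█     
█████████     
Moves: 4  0/3 
              
              


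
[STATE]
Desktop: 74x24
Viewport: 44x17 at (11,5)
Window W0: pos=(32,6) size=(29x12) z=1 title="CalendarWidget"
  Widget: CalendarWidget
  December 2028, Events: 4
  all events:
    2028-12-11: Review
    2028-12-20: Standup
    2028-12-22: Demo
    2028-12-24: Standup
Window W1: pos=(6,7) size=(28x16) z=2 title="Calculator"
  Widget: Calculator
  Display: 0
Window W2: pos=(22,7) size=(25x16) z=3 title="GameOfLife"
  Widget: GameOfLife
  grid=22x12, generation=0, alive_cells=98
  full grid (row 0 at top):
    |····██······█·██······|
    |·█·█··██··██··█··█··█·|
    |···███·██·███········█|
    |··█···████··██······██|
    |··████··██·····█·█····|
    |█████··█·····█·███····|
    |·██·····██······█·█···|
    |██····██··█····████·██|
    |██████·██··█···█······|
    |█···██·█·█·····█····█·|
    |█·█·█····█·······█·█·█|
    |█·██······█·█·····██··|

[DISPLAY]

                                            
                     ┏━━━━━━━━━━━━━━━━━━━━━━
━━━━━━━━━━━┏━━━━━━━━━━━━━━━━━━━━━━━┓t       
culator    ┃ GameOfLife            ┃────────
───────────┠───────────────────────┨r 2028  
           ┃Gen: 0                 ┃ Sa Su  
┬───┬───┬──┃····██······█·██······ ┃  2  3  
│ 8 │ 9 │ ÷┃·█·█··██··██··█··█··█· ┃  9 10  
┼───┼───┼──┃···███·██·███········█ ┃5 16 17 
│ 5 │ 6 │ ×┃··█···████··██······██ ┃2* 23 24
┼───┼───┼──┃··████··██·····█·█···· ┃ 30 31  
│ 2 │ 3 │ -┃█████··█·····█·███···· ┃        
┼───┼───┼──┃·██·····██······█·█··· ┃━━━━━━━━
│ . │ = │ +┃██····██··█····████·██ ┃        
┼───┼───┼──┃██████·██··█···█······ ┃        
│ MC│ MR│ M┃█···██·█·█·····█····█· ┃        
┴───┴───┴──┃█·█·█····█·······█·█·█ ┃        


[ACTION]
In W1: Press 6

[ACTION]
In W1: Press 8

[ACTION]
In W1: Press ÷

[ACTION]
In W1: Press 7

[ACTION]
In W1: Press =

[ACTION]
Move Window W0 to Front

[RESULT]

                                            
                     ┏━━━━━━━━━━━━━━━━━━━━━━
━━━━━━━━━━━┏━━━━━━━━━┃ CalendarWidget       
culator    ┃ GameOfLi┠──────────────────────
───────────┠─────────┃       December 2028  
           ┃Gen: 0   ┃Mo Tu We Th Fr Sa Su  
┬───┬───┬──┃····██···┃             1  2  3  
│ 8 │ 9 │ ÷┃·█·█··██·┃ 4  5  6  7  8  9 10  
┼───┼───┼──┃···███·██┃11* 12 13 14 15 16 17 
│ 5 │ 6 │ ×┃··█···███┃18 19 20* 21 22* 23 24
┼───┼───┼──┃··████··█┃25 26 27 28 29 30 31  
│ 2 │ 3 │ -┃█████··█·┃                      
┼───┼───┼──┃·██·····█┗━━━━━━━━━━━━━━━━━━━━━━
│ . │ = │ +┃██····██··█····████·██ ┃        
┼───┼───┼──┃██████·██··█···█······ ┃        
│ MC│ MR│ M┃█···██·█·█·····█····█· ┃        
┴───┴───┴──┃█·█·█····█·······█·█·█ ┃        


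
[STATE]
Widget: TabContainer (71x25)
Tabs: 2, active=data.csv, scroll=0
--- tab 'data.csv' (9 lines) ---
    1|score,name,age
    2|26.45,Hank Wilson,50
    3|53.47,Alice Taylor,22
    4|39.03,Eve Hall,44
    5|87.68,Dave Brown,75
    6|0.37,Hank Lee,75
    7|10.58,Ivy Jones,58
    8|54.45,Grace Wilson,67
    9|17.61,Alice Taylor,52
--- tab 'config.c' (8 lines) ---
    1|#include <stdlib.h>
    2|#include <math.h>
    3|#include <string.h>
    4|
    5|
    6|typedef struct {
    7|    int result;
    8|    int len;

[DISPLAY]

[data.csv]│ config.c                                                   
───────────────────────────────────────────────────────────────────────
score,name,age                                                         
26.45,Hank Wilson,50                                                   
53.47,Alice Taylor,22                                                  
39.03,Eve Hall,44                                                      
87.68,Dave Brown,75                                                    
0.37,Hank Lee,75                                                       
10.58,Ivy Jones,58                                                     
54.45,Grace Wilson,67                                                  
17.61,Alice Taylor,52                                                  
                                                                       
                                                                       
                                                                       
                                                                       
                                                                       
                                                                       
                                                                       
                                                                       
                                                                       
                                                                       
                                                                       
                                                                       
                                                                       
                                                                       


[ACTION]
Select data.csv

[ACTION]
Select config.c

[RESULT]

 data.csv │[config.c]                                                  
───────────────────────────────────────────────────────────────────────
#include <stdlib.h>                                                    
#include <math.h>                                                      
#include <string.h>                                                    
                                                                       
                                                                       
typedef struct {                                                       
    int result;                                                        
    int len;                                                           
                                                                       
                                                                       
                                                                       
                                                                       
                                                                       
                                                                       
                                                                       
                                                                       
                                                                       
                                                                       
                                                                       
                                                                       
                                                                       
                                                                       
                                                                       


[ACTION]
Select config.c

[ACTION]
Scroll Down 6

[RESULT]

 data.csv │[config.c]                                                  
───────────────────────────────────────────────────────────────────────
    int result;                                                        
    int len;                                                           
                                                                       
                                                                       
                                                                       
                                                                       
                                                                       
                                                                       
                                                                       
                                                                       
                                                                       
                                                                       
                                                                       
                                                                       
                                                                       
                                                                       
                                                                       
                                                                       
                                                                       
                                                                       
                                                                       
                                                                       
                                                                       


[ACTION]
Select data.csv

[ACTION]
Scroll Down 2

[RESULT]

[data.csv]│ config.c                                                   
───────────────────────────────────────────────────────────────────────
53.47,Alice Taylor,22                                                  
39.03,Eve Hall,44                                                      
87.68,Dave Brown,75                                                    
0.37,Hank Lee,75                                                       
10.58,Ivy Jones,58                                                     
54.45,Grace Wilson,67                                                  
17.61,Alice Taylor,52                                                  
                                                                       
                                                                       
                                                                       
                                                                       
                                                                       
                                                                       
                                                                       
                                                                       
                                                                       
                                                                       
                                                                       
                                                                       
                                                                       
                                                                       
                                                                       
                                                                       


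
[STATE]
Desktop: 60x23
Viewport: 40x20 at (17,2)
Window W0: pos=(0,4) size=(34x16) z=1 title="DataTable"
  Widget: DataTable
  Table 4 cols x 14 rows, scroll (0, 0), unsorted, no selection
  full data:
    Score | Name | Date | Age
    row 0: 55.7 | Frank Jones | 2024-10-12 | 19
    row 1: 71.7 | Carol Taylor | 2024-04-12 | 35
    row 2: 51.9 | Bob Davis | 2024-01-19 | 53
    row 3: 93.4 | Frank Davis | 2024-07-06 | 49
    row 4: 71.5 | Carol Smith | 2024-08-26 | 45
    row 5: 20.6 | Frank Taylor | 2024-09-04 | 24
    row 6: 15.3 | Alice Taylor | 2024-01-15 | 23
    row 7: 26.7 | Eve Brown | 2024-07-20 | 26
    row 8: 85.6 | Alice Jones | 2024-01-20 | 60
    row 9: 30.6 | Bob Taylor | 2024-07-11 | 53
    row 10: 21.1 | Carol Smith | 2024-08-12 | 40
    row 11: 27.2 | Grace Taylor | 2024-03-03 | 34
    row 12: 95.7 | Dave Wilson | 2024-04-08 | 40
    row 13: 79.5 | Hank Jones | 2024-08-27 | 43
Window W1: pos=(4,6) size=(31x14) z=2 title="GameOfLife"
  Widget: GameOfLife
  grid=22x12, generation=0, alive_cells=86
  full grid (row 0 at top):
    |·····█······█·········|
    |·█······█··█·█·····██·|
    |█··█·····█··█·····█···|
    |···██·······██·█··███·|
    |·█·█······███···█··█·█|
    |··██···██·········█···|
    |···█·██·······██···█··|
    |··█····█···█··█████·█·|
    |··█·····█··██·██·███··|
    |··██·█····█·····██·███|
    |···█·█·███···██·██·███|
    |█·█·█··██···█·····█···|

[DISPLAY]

                                        
                                        
━━━━━━━━━━━━━━━━┓                       
                ┃                       
━━━━━━━━━━━━━━━━━┓                      
                 ┃                      
─────────────────┨                      
                 ┃                      
·█·····██·       ┃                      
█·····█···       ┃                      
██·█··███·       ┃                      
█···█··█·█       ┃                      
······█···       ┃                      
··██···█··       ┃                      
··█████·█·       ┃                      
█·██·███··       ┃                      
····██·███       ┃                      
━━━━━━━━━━━━━━━━━┛                      
                                        
                                        


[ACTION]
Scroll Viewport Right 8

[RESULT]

                                        
                                        
━━━━━━━━━━━━━┓                          
             ┃                          
━━━━━━━━━━━━━━┓                         
              ┃                         
──────────────┨                         
              ┃                         
····██·       ┃                         
···█···       ┃                         
█··███·       ┃                         
·█··█·█       ┃                         
···█···       ┃                         
█···█··       ┃                         
████·█·       ┃                         
█·███··       ┃                         
·██·███       ┃                         
━━━━━━━━━━━━━━┛                         
                                        
                                        


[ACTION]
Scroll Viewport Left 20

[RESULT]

                                        
                                        
┏━━━━━━━━━━━━━━━━━━━━━━━━━━━━━━━━┓      
┃ DataTable                      ┃      
┠───┏━━━━━━━━━━━━━━━━━━━━━━━━━━━━━┓     
┃Sco┃ GameOfLife                  ┃     
┃───┠─────────────────────────────┨     
┃55.┃Gen: 0                       ┃     
┃71.┃·█······█··█·█·····██·       ┃     
┃51.┃█··█·····█··█·····█···       ┃     
┃93.┃···██·······██·█··███·       ┃     
┃71.┃·█·█······███···█··█·█       ┃     
┃20.┃··██···██·········█···       ┃     
┃15.┃···█·██·······██···█··       ┃     
┃26.┃··█····█···█··█████·█·       ┃     
┃85.┃··█·····█··██·██·███··       ┃     
┃30.┃··██·█····█·····██·███       ┃     
┗━━━┗━━━━━━━━━━━━━━━━━━━━━━━━━━━━━┛     
                                        
                                        


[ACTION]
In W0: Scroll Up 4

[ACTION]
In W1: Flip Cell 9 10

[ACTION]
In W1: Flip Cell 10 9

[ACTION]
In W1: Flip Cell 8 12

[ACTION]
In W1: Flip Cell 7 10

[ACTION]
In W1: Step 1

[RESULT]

                                        
                                        
┏━━━━━━━━━━━━━━━━━━━━━━━━━━━━━━━━┓      
┃ DataTable                      ┃      
┠───┏━━━━━━━━━━━━━━━━━━━━━━━━━━━━━┓     
┃Sco┃ GameOfLife                  ┃     
┃───┠─────────────────────────────┨     
┃55.┃Gen: 1                       ┃     
┃71.┃···········█·█·····█··       ┃     
┃51.┃··███······█··█···█···       ┃     
┃93.┃···██·····█··█···██·█·       ┃     
┃71.┃···········███···█····       ┃     
┃20.┃···█··██···█···█··███·       ┃     
┃15.┃···██·█·█·····█····█··       ┃     
┃26.┃··██··██··██·█······█·       ┃     
┃85.┃·██·······██··█······█       ┃     
┃30.┃··██··███····█·······█       ┃     
┗━━━┗━━━━━━━━━━━━━━━━━━━━━━━━━━━━━┛     
                                        
                                        
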